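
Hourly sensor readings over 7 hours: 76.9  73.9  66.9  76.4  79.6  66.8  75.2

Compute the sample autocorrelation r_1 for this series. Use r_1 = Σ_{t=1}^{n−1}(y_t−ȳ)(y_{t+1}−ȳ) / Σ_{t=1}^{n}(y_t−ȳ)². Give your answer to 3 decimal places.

-0.366

Mean ȳ = (76.9 + 73.9 + 66.9 + 76.4 + 79.6 + 66.8 + 75.2)/7 = 73.6714
Σ(y_t−ȳ)(y_{t+1}−ȳ) = (0.7380) + (-1.5478) + (-18.4763) + (16.1765) + (-40.7378) + (-10.5035) = -54.3508
Denominator Σ(y_t−ȳ)² = 148.4743
r_1 = -54.3508 / 148.4743 = -0.366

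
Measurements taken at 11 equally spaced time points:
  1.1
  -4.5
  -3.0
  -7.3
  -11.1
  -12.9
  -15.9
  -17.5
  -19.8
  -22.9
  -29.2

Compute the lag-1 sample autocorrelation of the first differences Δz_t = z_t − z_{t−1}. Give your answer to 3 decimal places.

-0.364

First differences Δz: -5.6, 1.5, -4.3, -3.8, -1.8, -3.0, -1.6, -2.3, -3.1, -6.3
Mean of differences = -3.0300
Numerator Σ(Δz_t−Δz̄)(Δz_{t+1}−Δz̄) = -16.0629
Denominator Σ(Δz_t−Δz̄)² = 44.1210
r_1(Δz) = -16.0629 / 44.1210 = -0.364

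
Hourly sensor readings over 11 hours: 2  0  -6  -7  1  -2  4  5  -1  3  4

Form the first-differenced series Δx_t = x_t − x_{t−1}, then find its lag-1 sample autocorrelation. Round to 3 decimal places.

-0.259

First differences Δx: -2, -6, -1, 8, -3, 6, 1, -6, 4, 1
Mean of differences = 0.2000
Numerator Σ(Δx_t−Δx̄)(Δx_{t+1}−Δx̄) = -52.6400
Denominator Σ(Δx_t−Δx̄)² = 203.6000
r_1(Δx) = -52.6400 / 203.6000 = -0.259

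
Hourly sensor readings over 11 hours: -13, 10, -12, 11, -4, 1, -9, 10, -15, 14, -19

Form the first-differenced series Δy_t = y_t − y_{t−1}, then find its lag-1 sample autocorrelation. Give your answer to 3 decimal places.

-0.797

First differences Δy: 23, -22, 23, -15, 5, -10, 19, -25, 29, -33
Mean of differences = -0.6000
Numerator Σ(Δy_t−Δȳ)(Δy_{t+1}−Δȳ) = -3826.9600
Denominator Σ(Δy_t−Δȳ)² = 4804.4000
r_1(Δy) = -3826.9600 / 4804.4000 = -0.797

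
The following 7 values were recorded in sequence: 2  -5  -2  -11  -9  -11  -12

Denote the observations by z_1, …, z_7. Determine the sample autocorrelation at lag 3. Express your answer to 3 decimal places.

Mean z̄ = (2 − 5 − 2 − 11 − 9 − 11 − 12)/7 = -6.8571
Deviations from mean: 8.8571, 1.8571, 4.8571, -4.1429, -2.1429, -4.1429, -5.1429
Σ(z_t−z̄)(z_{t+3}−z̄) = (-36.6939) + (-3.9796) + (-20.1224) + (21.3061) = -39.4898
Denominator Σ(z_t−z̄)² = 170.8571
r_3 = -39.4898 / 170.8571 = -0.231

-0.231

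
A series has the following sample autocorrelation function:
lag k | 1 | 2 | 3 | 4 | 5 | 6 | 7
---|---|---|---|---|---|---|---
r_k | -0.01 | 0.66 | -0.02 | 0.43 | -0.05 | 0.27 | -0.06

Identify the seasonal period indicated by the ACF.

The largest autocorrelation is r_2 = 0.66, with weaker echoes at lags 4 (0.43) and 6 (0.27); the remaining lags stay at or below -0.01.
The dominant spike at lag 2 indicates a seasonal period of 2.

2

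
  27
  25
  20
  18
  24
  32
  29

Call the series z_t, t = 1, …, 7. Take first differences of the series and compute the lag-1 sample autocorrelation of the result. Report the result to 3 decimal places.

0.209

First differences Δz: -2, -5, -2, 6, 8, -3
Mean of differences = 0.3333
Numerator Σ(Δz_t−Δz̄)(Δz_{t+1}−Δz̄) = 29.5556
Denominator Σ(Δz_t−Δz̄)² = 141.3333
r_1(Δz) = 29.5556 / 141.3333 = 0.209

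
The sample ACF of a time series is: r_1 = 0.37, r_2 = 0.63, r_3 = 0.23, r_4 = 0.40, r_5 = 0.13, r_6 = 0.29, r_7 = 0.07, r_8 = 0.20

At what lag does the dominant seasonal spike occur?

2

The largest autocorrelation is r_2 = 0.63, with a weaker echo at lag 4 (0.40); the remaining lags stay at or below 0.37.
The dominant spike at lag 2 indicates a seasonal period of 2.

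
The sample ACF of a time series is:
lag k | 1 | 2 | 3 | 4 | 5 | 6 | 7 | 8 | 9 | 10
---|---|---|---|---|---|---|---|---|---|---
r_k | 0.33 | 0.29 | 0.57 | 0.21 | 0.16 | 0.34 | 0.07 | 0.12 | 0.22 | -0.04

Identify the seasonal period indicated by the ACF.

3

The largest autocorrelation is r_3 = 0.57, with a weaker echo at lag 6 (0.34); the remaining lags stay at or below 0.33. The elevated value at lag 1 (0.33), dropping to 0.29 at lag 2, reflects decaying short-term dependence rather than seasonality.
The dominant spike at lag 3 indicates a seasonal period of 3.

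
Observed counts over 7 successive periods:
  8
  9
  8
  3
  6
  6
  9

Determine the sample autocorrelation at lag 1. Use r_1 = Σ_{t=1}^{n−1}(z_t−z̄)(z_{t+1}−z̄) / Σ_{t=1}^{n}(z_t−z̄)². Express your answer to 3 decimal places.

0.107

Mean z̄ = (8 + 9 + 8 + 3 + 6 + 6 + 9)/7 = 7.0000
Deviations from mean: 1.0000, 2.0000, 1.0000, -4.0000, -1.0000, -1.0000, 2.0000
Σ(z_t−z̄)(z_{t+1}−z̄) = (2.0000) + (2.0000) + (-4.0000) + (4.0000) + (1.0000) + (-2.0000) = 3.0000
Denominator Σ(z_t−z̄)² = 28.0000
r_1 = 3.0000 / 28.0000 = 0.107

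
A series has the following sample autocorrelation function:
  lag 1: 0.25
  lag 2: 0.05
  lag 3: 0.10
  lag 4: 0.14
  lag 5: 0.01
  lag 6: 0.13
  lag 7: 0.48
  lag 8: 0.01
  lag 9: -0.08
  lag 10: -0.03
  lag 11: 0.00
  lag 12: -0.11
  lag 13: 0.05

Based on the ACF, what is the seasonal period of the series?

7

The largest autocorrelation is r_7 = 0.48; the remaining lags stay at or below 0.25. The elevated value at lag 1 (0.25), dropping to 0.05 at lag 2, reflects decaying short-term dependence rather than seasonality.
The dominant spike at lag 7 indicates a seasonal period of 7.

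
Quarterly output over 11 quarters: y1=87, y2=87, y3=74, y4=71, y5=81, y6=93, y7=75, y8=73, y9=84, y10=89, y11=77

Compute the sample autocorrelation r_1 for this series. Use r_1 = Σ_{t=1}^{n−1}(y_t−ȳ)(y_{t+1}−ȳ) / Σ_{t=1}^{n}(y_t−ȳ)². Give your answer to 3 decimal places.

0.014

Mean ȳ = (87 + 87 + 74 + 71 + 81 + 93 + 75 + 73 + 84 + 89 + 77)/11 = 81.0000
Numerator Σ_{t=1}^{10}(y_t−ȳ)(y_{t+1}−ȳ) = 8.0000
Denominator Σ(y_t−ȳ)² = 554.0000
r_1 = 8.0000 / 554.0000 = 0.014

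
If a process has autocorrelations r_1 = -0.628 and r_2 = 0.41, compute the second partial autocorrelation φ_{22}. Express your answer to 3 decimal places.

0.026

φ_{22} = (r_2 − r_1²) / (1 − r_1²)
r_1² = (-0.628)² = 0.394384
Numerator = 0.41 − 0.3944 = 0.0156; denominator = 1 − 0.3944 = 0.6056
φ_{22} = 0.0156 / 0.6056 = 0.026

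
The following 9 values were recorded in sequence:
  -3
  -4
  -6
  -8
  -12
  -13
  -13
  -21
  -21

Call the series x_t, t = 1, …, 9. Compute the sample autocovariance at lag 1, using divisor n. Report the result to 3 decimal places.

25.439

Mean x̄ = (-3 − 4 − 6 − 8 − 12 − 13 − 13 − 21 − 21)/9 = -11.2222
Σ_{t=1}^{8}(x_t−x̄)(x_{t+1}−x̄) = 228.9506
γ_1 = 228.9506 / 9 = 25.439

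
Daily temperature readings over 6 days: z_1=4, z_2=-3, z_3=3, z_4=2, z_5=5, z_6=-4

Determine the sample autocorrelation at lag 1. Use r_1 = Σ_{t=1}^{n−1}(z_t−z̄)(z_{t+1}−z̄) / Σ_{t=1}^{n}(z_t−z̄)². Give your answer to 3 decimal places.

-0.487

Mean z̄ = (4 − 3 + 3 + 2 + 5 − 4)/6 = 1.1667
Deviations from mean: 2.8333, -4.1667, 1.8333, 0.8333, 3.8333, -5.1667
Numerator Σ_{t=1}^{5}(z_t−z̄)(z_{t+1}−z̄) = -34.5278
Denominator Σ(z_t−z̄)² = 70.8333
r_1 = -34.5278 / 70.8333 = -0.487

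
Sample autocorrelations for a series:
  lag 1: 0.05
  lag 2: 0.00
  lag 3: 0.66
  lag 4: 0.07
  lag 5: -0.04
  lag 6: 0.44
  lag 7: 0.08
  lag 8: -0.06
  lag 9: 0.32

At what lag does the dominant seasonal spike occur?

3

The largest autocorrelation is r_3 = 0.66, with weaker echoes at lags 6 (0.44) and 9 (0.32); the remaining lags stay at or below 0.08.
The dominant spike at lag 3 indicates a seasonal period of 3.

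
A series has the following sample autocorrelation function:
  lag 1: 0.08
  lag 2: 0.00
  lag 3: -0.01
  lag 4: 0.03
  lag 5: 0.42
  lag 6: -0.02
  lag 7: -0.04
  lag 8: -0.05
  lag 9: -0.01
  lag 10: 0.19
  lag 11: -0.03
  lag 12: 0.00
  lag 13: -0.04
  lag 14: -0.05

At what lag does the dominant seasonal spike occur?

5

The largest autocorrelation is r_5 = 0.42, with a weaker echo at lag 10 (0.19); the remaining lags stay at or below 0.08.
The dominant spike at lag 5 indicates a seasonal period of 5.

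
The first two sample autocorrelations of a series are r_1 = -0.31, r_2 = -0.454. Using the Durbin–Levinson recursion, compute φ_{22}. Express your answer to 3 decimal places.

-0.609

φ_{22} = (r_2 − r_1²) / (1 − r_1²)
r_1² = (-0.31)² = 0.0961
Numerator = -0.454 − 0.0961 = -0.5501; denominator = 1 − 0.0961 = 0.9039
φ_{22} = -0.5501 / 0.9039 = -0.609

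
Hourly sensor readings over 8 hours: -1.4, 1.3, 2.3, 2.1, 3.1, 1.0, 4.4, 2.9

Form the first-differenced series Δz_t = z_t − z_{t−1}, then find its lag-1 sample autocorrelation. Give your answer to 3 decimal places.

-0.575

First differences Δz: 2.7, 1.0, -0.2, 1.0, -2.1, 3.4, -1.5
Mean of differences = 0.6143
Numerator Σ(Δz_t−Δz̄)(Δz_{t+1}−Δz̄) = -14.3216
Denominator Σ(Δz_t−Δz̄)² = 24.9086
r_1(Δz) = -14.3216 / 24.9086 = -0.575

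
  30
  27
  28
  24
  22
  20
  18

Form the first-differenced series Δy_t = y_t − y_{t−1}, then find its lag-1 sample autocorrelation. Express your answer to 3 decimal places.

-0.643

First differences Δy: -3, 1, -4, -2, -2, -2
Mean of differences = -2.0000
Numerator Σ(Δy_t−Δȳ)(Δy_{t+1}−Δȳ) = -9.0000
Denominator Σ(Δy_t−Δȳ)² = 14.0000
r_1(Δy) = -9.0000 / 14.0000 = -0.643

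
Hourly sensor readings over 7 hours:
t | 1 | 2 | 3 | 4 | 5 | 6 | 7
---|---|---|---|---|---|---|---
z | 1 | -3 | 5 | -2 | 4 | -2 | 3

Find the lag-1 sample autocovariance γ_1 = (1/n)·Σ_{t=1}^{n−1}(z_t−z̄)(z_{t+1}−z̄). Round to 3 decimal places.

Mean z̄ = (1 − 3 + 5 − 2 + 4 − 2 + 3)/7 = 0.8571
Σ_{t=1}^{6}(z_t−z̄)(z_{t+1}−z̄) = -52.4490
γ_1 = -52.4490 / 7 = -7.493

-7.493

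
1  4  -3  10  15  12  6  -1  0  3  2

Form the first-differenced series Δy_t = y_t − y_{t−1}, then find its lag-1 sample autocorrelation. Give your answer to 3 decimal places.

-0.025

First differences Δy: 3, -7, 13, 5, -3, -6, -7, 1, 3, -1
Mean of differences = 0.1000
Numerator Σ(Δy_t−Δȳ)(Δy_{t+1}−Δȳ) = -8.9100
Denominator Σ(Δy_t−Δȳ)² = 356.9000
r_1(Δy) = -8.9100 / 356.9000 = -0.025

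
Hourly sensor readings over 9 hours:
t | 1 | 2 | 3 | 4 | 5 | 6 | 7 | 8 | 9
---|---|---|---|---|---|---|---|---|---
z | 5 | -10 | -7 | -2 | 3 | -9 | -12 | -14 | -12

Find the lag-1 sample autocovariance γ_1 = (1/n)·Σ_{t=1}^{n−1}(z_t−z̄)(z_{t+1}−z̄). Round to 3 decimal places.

Mean z̄ = (5 − 10 − 7 − 2 + 3 − 9 − 12 − 14 − 12)/9 = -6.4444
Σ_{t=1}^{8}(z_t−z̄)(z_{t+1}−z̄) = 74.8025
γ_1 = 74.8025 / 9 = 8.311

8.311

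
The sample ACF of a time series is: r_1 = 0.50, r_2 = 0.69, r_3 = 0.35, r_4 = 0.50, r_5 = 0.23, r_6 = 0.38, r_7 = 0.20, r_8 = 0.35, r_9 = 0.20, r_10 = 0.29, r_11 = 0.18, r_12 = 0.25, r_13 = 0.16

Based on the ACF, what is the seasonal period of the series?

The largest autocorrelation is r_2 = 0.69; the remaining lags stay at or below 0.50.
The dominant spike at lag 2 indicates a seasonal period of 2.

2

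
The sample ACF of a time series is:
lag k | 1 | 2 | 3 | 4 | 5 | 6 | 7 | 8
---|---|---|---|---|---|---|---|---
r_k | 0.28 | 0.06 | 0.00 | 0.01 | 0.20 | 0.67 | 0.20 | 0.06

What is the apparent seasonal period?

6

The largest autocorrelation is r_6 = 0.67; the remaining lags stay at or below 0.28. The elevated value at lag 1 (0.28), dropping to 0.06 at lag 2, reflects decaying short-term dependence rather than seasonality.
The dominant spike at lag 6 indicates a seasonal period of 6.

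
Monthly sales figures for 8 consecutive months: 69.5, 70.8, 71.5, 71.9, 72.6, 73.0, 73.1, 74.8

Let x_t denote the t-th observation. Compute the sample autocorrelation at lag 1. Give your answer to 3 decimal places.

Mean x̄ = (69.5 + 70.8 + 71.5 + 71.9 + 72.6 + 73.0 + 73.1 + 74.8)/8 = 72.1500
Deviations from mean: -2.6500, -1.3500, -0.6500, -0.2500, 0.4500, 0.8500, 0.9500, 2.6500
Σ(x_t−x̄)(x_{t+1}−x̄) = (3.5775) + (0.8775) + (0.1625) + (-0.1125) + (0.3825) + (0.8075) + (2.5175) = 8.2125
Denominator Σ(x_t−x̄)² = 18.1800
r_1 = 8.2125 / 18.1800 = 0.452

0.452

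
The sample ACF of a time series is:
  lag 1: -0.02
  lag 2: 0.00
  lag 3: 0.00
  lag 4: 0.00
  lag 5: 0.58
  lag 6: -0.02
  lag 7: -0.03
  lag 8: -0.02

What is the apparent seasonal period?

5

The largest autocorrelation is r_5 = 0.58; the remaining lags stay at or below 0.00.
The dominant spike at lag 5 indicates a seasonal period of 5.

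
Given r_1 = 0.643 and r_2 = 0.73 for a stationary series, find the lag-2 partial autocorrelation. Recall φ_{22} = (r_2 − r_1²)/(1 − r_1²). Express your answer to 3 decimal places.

0.540

φ_{22} = (r_2 − r_1²) / (1 − r_1²)
r_1² = (0.643)² = 0.413449
Numerator = 0.73 − 0.4134 = 0.3166; denominator = 1 − 0.4134 = 0.5866
φ_{22} = 0.3166 / 0.5866 = 0.540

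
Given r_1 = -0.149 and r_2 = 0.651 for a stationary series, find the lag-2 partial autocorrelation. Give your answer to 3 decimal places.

0.643

φ_{22} = (r_2 − r_1²) / (1 − r_1²)
r_1² = (-0.149)² = 0.022201
Numerator = 0.651 − 0.0222 = 0.6288; denominator = 1 − 0.0222 = 0.9778
φ_{22} = 0.6288 / 0.9778 = 0.643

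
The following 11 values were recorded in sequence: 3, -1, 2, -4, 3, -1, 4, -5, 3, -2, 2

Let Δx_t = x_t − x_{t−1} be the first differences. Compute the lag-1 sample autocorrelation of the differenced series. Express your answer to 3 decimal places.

-0.882

First differences Δx: -4, 3, -6, 7, -4, 5, -9, 8, -5, 4
Mean of differences = -0.1000
Numerator Σ(Δx_t−Δx̄)(Δx_{t+1}−Δx̄) = -297.1100
Denominator Σ(Δx_t−Δx̄)² = 336.9000
r_1(Δx) = -297.1100 / 336.9000 = -0.882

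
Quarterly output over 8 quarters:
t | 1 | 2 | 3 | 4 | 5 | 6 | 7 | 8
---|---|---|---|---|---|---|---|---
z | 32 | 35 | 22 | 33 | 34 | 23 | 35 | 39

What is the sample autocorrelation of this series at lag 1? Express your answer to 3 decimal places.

Mean z̄ = (32 + 35 + 22 + 33 + 34 + 23 + 35 + 39)/8 = 31.6250
Σ(z_t−z̄)(z_{t+1}−z̄) = (1.2656) + (-32.4844) + (-13.2344) + (3.2656) + (-20.4844) + (-29.1094) + (24.8906) = -65.8906
Denominator Σ(z_t−z̄)² = 251.8750
r_1 = -65.8906 / 251.8750 = -0.262

-0.262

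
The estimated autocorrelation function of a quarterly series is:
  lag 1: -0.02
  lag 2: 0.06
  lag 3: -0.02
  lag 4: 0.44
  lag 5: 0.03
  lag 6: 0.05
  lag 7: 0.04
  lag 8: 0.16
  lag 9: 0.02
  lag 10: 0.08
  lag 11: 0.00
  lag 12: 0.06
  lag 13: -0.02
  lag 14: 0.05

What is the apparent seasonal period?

The largest autocorrelation is r_4 = 0.44, with a weaker echo at lag 8 (0.16); the remaining lags stay at or below 0.08.
The dominant spike at lag 4 indicates a seasonal period of 4.

4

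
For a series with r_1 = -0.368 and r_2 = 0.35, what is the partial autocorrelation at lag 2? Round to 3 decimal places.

0.248

φ_{22} = (r_2 − r_1²) / (1 − r_1²)
r_1² = (-0.368)² = 0.135424
Numerator = 0.35 − 0.1354 = 0.2146; denominator = 1 − 0.1354 = 0.8646
φ_{22} = 0.2146 / 0.8646 = 0.248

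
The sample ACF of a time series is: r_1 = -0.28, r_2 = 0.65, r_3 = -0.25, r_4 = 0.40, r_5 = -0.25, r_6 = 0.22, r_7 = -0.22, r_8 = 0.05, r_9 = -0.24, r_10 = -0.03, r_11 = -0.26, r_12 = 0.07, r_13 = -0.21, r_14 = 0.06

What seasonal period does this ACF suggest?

The largest autocorrelation is r_2 = 0.65, with weaker echoes at lags 4 (0.40) and 6 (0.22); the remaining lags stay at or below 0.07.
The dominant spike at lag 2 indicates a seasonal period of 2.

2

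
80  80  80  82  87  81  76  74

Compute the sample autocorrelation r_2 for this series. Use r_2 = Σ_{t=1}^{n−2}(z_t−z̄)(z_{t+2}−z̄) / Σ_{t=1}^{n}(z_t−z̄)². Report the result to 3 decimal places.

-0.302

Mean z̄ = (80 + 80 + 80 + 82 + 87 + 81 + 76 + 74)/8 = 80.0000
Numerator Σ_{t=1}^{6}(z_t−z̄)(z_{t+2}−z̄) = -32.0000
Denominator Σ(z_t−z̄)² = 106.0000
r_2 = -32.0000 / 106.0000 = -0.302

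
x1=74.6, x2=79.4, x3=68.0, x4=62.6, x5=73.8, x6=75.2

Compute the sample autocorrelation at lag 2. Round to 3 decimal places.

-0.636

Mean x̄ = (74.6 + 79.4 + 68.0 + 62.6 + 73.8 + 75.2)/6 = 72.2667
Σ(x_t−x̄)(x_{t+2}−x̄) = (-9.9556) + (-68.9556) + (-6.5422) + (-28.3556) = -113.8089
Denominator Σ(x_t−x̄)² = 178.9333
r_2 = -113.8089 / 178.9333 = -0.636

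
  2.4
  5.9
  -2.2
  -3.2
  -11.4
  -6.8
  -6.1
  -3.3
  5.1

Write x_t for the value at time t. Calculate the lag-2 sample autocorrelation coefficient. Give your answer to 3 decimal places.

Mean x̄ = (2.4 + 5.9 − 2.2 − 3.2 − 11.4 − 6.8 − 6.1 − 3.3 + 5.1)/9 = -2.1778
Σ(x_t−x̄)(x_{t+2}−x̄) = (-0.1017) + (-8.2573) + (0.2049) + (4.7249) + (36.1716) + (5.1872) + (-28.5451) = 9.3846
Denominator Σ(x_t−x̄)² = 263.2756
r_2 = 9.3846 / 263.2756 = 0.036

0.036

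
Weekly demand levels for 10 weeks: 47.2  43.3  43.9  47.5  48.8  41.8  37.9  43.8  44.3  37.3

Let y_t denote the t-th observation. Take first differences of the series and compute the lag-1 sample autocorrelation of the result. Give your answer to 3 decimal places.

-0.006

First differences Δy: -3.9, 0.6, 3.6, 1.3, -7.0, -3.9, 5.9, 0.5, -7.0
Mean of differences = -1.1000
Numerator Σ(Δy_t−Δȳ)(Δy_{t+1}−Δȳ) = -0.9700
Denominator Σ(Δy_t−Δȳ)² = 167.6000
r_1(Δy) = -0.9700 / 167.6000 = -0.006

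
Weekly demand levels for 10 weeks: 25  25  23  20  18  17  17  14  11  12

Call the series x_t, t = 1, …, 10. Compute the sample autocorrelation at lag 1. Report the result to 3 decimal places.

Mean x̄ = (25 + 25 + 23 + 20 + 18 + 17 + 17 + 14 + 11 + 12)/10 = 18.2000
Numerator Σ_{t=1}^{9}(x_t−x̄)(x_{t+1}−x̄) = 168.7600
Denominator Σ(x_t−x̄)² = 229.6000
r_1 = 168.7600 / 229.6000 = 0.735

0.735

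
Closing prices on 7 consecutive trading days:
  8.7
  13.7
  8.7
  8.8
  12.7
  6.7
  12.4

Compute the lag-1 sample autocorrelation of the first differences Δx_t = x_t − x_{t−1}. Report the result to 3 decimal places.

-0.599

First differences Δx: 5.0, -5.0, 0.1, 3.9, -6.0, 5.7
Mean of differences = 0.6167
Numerator Σ(Δx_t−Δx̄)(Δx_{t+1}−Δx̄) = -78.7736
Denominator Σ(Δx_t−Δx̄)² = 131.4283
r_1(Δx) = -78.7736 / 131.4283 = -0.599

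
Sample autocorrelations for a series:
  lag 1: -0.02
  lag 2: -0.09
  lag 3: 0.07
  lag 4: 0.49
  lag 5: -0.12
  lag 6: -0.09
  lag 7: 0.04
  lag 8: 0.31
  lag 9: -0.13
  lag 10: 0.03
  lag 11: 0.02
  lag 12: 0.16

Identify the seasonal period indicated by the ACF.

4

The largest autocorrelation is r_4 = 0.49, with weaker echoes at lags 8 (0.31) and 12 (0.16); the remaining lags stay at or below 0.07.
The dominant spike at lag 4 indicates a seasonal period of 4.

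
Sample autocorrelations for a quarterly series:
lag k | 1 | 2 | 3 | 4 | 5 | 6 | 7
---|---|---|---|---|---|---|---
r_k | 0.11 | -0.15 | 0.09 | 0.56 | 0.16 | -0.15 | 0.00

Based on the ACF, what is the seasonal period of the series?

The largest autocorrelation is r_4 = 0.56; the remaining lags stay at or below 0.16.
The dominant spike at lag 4 indicates a seasonal period of 4.

4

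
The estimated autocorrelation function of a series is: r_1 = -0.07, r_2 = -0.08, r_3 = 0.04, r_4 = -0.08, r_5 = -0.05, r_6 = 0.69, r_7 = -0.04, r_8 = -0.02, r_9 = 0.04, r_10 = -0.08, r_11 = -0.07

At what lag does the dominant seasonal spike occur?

The largest autocorrelation is r_6 = 0.69; the remaining lags stay at or below 0.04.
The dominant spike at lag 6 indicates a seasonal period of 6.

6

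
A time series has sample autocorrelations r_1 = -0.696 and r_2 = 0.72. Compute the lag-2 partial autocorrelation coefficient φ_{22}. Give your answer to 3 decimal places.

0.457

φ_{22} = (r_2 − r_1²) / (1 − r_1²)
r_1² = (-0.696)² = 0.484416
Numerator = 0.72 − 0.4844 = 0.2356; denominator = 1 − 0.4844 = 0.5156
φ_{22} = 0.2356 / 0.5156 = 0.457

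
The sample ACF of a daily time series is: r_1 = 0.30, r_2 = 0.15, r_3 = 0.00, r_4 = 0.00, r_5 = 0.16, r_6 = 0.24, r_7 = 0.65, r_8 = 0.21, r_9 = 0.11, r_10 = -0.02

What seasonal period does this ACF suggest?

7

The largest autocorrelation is r_7 = 0.65; the remaining lags stay at or below 0.30. The elevated value at lag 1 (0.30), dropping to 0.15 at lag 2, reflects decaying short-term dependence rather than seasonality.
The dominant spike at lag 7 indicates a seasonal period of 7.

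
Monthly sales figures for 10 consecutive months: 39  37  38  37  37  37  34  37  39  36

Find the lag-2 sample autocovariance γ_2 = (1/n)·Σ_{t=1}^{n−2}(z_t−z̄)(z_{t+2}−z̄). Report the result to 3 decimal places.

Mean z̄ = (39 + 37 + 38 + 37 + 37 + 37 + 34 + 37 + 39 + 36)/10 = 37.1000
Σ_{t=1}^{8}(z_t−z̄)(z_{t+2}−z̄) = -3.8200
γ_2 = -3.8200 / 10 = -0.382

-0.382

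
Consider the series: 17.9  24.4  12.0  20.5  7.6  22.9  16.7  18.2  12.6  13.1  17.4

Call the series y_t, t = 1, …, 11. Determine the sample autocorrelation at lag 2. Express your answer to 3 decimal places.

0.362

Mean ȳ = (17.9 + 24.4 + 12.0 + 20.5 + 7.6 + 22.9 + 16.7 + 18.2 + 12.6 + 13.1 + 17.4)/11 = 16.6636
Numerator Σ_{t=1}^{9}(y_t−ȳ)(y_{t+2}−ȳ) = 90.7446
Denominator Σ(y_t−ȳ)² = 251.0055
r_2 = 90.7446 / 251.0055 = 0.362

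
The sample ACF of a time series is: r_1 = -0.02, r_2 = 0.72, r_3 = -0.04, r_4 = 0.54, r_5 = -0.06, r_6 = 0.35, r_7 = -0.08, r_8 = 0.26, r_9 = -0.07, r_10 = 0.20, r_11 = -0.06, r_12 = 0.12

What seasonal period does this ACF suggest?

The largest autocorrelation is r_2 = 0.72, with weaker echoes at lags 4 (0.54), 6 (0.35), 8 (0.26) and 10 (0.20); the remaining lags stay at or below 0.12.
The dominant spike at lag 2 indicates a seasonal period of 2.

2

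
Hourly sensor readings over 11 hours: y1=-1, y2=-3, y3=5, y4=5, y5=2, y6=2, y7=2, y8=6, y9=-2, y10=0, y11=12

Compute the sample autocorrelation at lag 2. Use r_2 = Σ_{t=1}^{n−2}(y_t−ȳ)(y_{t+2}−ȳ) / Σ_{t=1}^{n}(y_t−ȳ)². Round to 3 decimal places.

Mean ȳ = (-1 − 3 + 5 + 5 + 2 + 2 + 2 + 6 − 2 + 0 + 12)/11 = 2.5455
Numerator Σ_{t=1}^{9}(y_t−ȳ)(y_{t+2}−ȳ) = -75.8678
Denominator Σ(y_t−ȳ)² = 184.7273
r_2 = -75.8678 / 184.7273 = -0.411

-0.411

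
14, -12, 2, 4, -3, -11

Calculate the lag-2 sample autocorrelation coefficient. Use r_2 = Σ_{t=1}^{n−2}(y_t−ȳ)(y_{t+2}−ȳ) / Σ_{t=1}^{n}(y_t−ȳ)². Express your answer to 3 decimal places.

-0.136

Mean ȳ = (14 − 12 + 2 + 4 − 3 − 11)/6 = -1.0000
Deviations from mean: 15.0000, -11.0000, 3.0000, 5.0000, -2.0000, -10.0000
Σ(y_t−ȳ)(y_{t+2}−ȳ) = (45.0000) + (-55.0000) + (-6.0000) + (-50.0000) = -66.0000
Denominator Σ(y_t−ȳ)² = 484.0000
r_2 = -66.0000 / 484.0000 = -0.136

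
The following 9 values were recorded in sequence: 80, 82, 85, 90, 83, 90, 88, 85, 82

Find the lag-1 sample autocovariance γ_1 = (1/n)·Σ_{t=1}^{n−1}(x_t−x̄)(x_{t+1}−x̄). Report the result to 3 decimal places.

1.111

Mean x̄ = (80 + 82 + 85 + 90 + 83 + 90 + 88 + 85 + 82)/9 = 85.0000
Σ_{t=1}^{8}(x_t−x̄)(x_{t+1}−x̄) = 10.0000
γ_1 = 10.0000 / 9 = 1.111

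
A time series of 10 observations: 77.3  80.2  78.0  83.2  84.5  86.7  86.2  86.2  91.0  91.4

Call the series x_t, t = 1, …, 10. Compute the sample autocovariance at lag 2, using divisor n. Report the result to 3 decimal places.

7.598

Mean x̄ = (77.3 + 80.2 + 78.0 + 83.2 + 84.5 + 86.7 + 86.2 + 86.2 + 91.0 + 91.4)/10 = 84.4700
Σ_{t=1}^{8}(x_t−x̄)(x_{t+2}−x̄) = 75.9822
γ_2 = 75.9822 / 10 = 7.598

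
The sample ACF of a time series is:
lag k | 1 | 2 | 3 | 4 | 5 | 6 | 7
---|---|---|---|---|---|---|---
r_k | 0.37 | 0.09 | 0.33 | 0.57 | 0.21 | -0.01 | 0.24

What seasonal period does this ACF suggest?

4

The largest autocorrelation is r_4 = 0.57; the remaining lags stay at or below 0.37. The elevated value at lag 1 (0.37), dropping to 0.09 at lag 2, reflects decaying short-term dependence rather than seasonality.
The dominant spike at lag 4 indicates a seasonal period of 4.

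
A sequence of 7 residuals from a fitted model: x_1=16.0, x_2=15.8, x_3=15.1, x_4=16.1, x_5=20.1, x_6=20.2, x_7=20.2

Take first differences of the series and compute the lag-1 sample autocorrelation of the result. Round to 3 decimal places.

First differences Δx: -0.2, -0.7, 1.0, 4.0, 0.1, 0.0
Mean of differences = 0.7000
Numerator Σ(Δx_t−Δx̄)(Δx_{t+1}−Δx̄) = 0.2700
Denominator Σ(Δx_t−Δx̄)² = 14.6000
r_1(Δx) = 0.2700 / 14.6000 = 0.018

0.018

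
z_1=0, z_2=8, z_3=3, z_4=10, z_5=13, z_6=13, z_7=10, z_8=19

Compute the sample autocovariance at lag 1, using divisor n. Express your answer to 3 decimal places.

Mean z̄ = (0 + 8 + 3 + 10 + 13 + 13 + 10 + 19)/8 = 9.5000
Deviations: -9.5000, -1.5000, -6.5000, 0.5000, 3.5000, 3.5000, 0.5000, 9.5000
Σ_{t=1}^{7}(z_t−z̄)(z_{t+1}−z̄) = 41.2500
γ_1 = 41.2500 / 8 = 5.156

5.156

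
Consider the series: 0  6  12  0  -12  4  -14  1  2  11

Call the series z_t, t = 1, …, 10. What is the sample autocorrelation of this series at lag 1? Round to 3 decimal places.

-0.034

Mean z̄ = (0 + 6 + 12 + 0 − 12 + 4 − 14 + 1 + 2 + 11)/10 = 1.0000
Numerator Σ_{t=1}^{9}(z_t−z̄)(z_{t+1}−z̄) = -22.0000
Denominator Σ(z_t−z̄)² = 652.0000
r_1 = -22.0000 / 652.0000 = -0.034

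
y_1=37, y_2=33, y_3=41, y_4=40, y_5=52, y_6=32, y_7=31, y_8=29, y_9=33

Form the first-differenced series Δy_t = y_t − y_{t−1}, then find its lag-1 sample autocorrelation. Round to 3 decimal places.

First differences Δy: -4, 8, -1, 12, -20, -1, -2, 4
Mean of differences = -0.5000
Numerator Σ(Δy_t−Δȳ)(Δy_{t+1}−Δȳ) = -280.2500
Denominator Σ(Δy_t−Δȳ)² = 644.0000
r_1(Δy) = -280.2500 / 644.0000 = -0.435

-0.435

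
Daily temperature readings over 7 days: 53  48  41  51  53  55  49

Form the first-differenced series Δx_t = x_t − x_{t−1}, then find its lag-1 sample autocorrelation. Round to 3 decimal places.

First differences Δx: -5, -7, 10, 2, 2, -6
Mean of differences = -0.6667
Numerator Σ(Δx_t−Δx̄)(Δx_{t+1}−Δx̄) = -18.7778
Denominator Σ(Δx_t−Δx̄)² = 215.3333
r_1(Δx) = -18.7778 / 215.3333 = -0.087

-0.087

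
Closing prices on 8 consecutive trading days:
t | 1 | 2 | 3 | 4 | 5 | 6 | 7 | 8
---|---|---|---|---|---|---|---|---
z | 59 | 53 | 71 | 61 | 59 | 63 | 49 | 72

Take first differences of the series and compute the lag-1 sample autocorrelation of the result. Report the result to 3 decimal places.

First differences Δz: -6, 18, -10, -2, 4, -14, 23
Mean of differences = 1.8571
Numerator Σ(Δz_t−Δz̄)(Δz_{t+1}−Δz̄) = -650.0204
Denominator Σ(Δz_t−Δz̄)² = 1180.8571
r_1(Δz) = -650.0204 / 1180.8571 = -0.550

-0.550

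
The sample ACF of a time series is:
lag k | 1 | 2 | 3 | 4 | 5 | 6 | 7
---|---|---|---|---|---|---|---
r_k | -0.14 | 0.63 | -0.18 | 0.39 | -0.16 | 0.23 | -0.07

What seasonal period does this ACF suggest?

2

The largest autocorrelation is r_2 = 0.63, with weaker echoes at lags 4 (0.39) and 6 (0.23); the remaining lags stay at or below -0.07.
The dominant spike at lag 2 indicates a seasonal period of 2.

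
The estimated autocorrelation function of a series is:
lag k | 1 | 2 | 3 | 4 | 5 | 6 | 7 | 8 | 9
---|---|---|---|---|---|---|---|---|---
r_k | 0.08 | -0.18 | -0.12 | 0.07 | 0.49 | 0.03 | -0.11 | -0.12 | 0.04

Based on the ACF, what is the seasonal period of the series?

The largest autocorrelation is r_5 = 0.49; the remaining lags stay at or below 0.08.
The dominant spike at lag 5 indicates a seasonal period of 5.

5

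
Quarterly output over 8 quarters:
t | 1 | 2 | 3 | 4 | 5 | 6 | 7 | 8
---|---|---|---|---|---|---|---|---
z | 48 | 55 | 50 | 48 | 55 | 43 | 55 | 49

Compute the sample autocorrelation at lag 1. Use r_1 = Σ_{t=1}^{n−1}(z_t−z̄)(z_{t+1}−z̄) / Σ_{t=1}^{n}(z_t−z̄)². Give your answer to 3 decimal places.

Mean z̄ = (48 + 55 + 50 + 48 + 55 + 43 + 55 + 49)/8 = 50.3750
Deviations from mean: -2.3750, 4.6250, -0.3750, -2.3750, 4.6250, -7.3750, 4.6250, -1.3750
Σ(z_t−z̄)(z_{t+1}−z̄) = (-10.9844) + (-1.7344) + (0.8906) + (-10.9844) + (-34.1094) + (-34.1094) + (-6.3594) = -97.3906
Denominator Σ(z_t−z̄)² = 131.8750
r_1 = -97.3906 / 131.8750 = -0.739

-0.739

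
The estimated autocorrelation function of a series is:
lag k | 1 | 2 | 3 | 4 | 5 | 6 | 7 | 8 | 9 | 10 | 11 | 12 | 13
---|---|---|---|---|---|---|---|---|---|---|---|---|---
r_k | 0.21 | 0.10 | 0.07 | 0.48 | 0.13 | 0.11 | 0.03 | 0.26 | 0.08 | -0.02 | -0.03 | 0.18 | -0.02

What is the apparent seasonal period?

The largest autocorrelation is r_4 = 0.48, with a weaker echo at lag 8 (0.26); the remaining lags stay at or below 0.21. The elevated value at lag 1 (0.21), dropping to 0.10 at lag 2, reflects decaying short-term dependence rather than seasonality.
The dominant spike at lag 4 indicates a seasonal period of 4.

4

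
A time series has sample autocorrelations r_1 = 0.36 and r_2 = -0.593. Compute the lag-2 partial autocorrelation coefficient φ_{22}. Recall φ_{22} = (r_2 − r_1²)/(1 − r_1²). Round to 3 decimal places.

φ_{22} = (r_2 − r_1²) / (1 − r_1²)
r_1² = (0.36)² = 0.1296
Numerator = -0.593 − 0.1296 = -0.7226; denominator = 1 − 0.1296 = 0.8704
φ_{22} = -0.7226 / 0.8704 = -0.830

-0.830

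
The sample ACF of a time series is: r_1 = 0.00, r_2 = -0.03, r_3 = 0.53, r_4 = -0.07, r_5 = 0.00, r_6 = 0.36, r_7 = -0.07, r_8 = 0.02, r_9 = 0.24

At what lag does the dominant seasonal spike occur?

3

The largest autocorrelation is r_3 = 0.53, with weaker echoes at lags 6 (0.36) and 9 (0.24); the remaining lags stay at or below 0.02.
The dominant spike at lag 3 indicates a seasonal period of 3.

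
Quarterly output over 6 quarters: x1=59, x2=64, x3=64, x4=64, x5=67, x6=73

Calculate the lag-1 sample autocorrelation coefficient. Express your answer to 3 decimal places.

Mean x̄ = (59 + 64 + 64 + 64 + 67 + 73)/6 = 65.1667
Deviations from mean: -6.1667, -1.1667, -1.1667, -1.1667, 1.8333, 7.8333
Numerator Σ_{t=1}^{5}(x_t−x̄)(x_{t+1}−x̄) = 22.1389
Denominator Σ(x_t−x̄)² = 106.8333
r_1 = 22.1389 / 106.8333 = 0.207

0.207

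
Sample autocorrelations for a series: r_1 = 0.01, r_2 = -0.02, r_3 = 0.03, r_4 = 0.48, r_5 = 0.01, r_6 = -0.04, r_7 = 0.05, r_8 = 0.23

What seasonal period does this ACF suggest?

4

The largest autocorrelation is r_4 = 0.48, with a weaker echo at lag 8 (0.23); the remaining lags stay at or below 0.05.
The dominant spike at lag 4 indicates a seasonal period of 4.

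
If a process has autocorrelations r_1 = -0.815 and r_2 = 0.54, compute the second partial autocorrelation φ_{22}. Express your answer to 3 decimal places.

φ_{22} = (r_2 − r_1²) / (1 − r_1²)
r_1² = (-0.815)² = 0.664225
Numerator = 0.54 − 0.6642 = -0.1242; denominator = 1 − 0.6642 = 0.3358
φ_{22} = -0.1242 / 0.3358 = -0.370

-0.370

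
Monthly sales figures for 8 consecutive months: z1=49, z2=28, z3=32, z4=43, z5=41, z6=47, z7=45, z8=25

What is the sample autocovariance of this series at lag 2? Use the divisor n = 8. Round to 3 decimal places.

Mean z̄ = (49 + 28 + 32 + 43 + 41 + 47 + 45 + 25)/8 = 38.7500
Σ_{t=1}^{6}(z_t−z̄)(z_{t+2}−z̄) = -194.3750
γ_2 = -194.3750 / 8 = -24.297

-24.297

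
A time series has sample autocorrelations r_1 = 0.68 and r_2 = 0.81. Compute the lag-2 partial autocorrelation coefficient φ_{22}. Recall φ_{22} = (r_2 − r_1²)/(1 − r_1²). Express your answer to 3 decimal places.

φ_{22} = (r_2 − r_1²) / (1 − r_1²)
r_1² = (0.68)² = 0.4624
Numerator = 0.81 − 0.4624 = 0.3476; denominator = 1 − 0.4624 = 0.5376
φ_{22} = 0.3476 / 0.5376 = 0.647

0.647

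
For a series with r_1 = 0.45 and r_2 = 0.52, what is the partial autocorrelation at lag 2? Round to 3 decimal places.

0.398

φ_{22} = (r_2 − r_1²) / (1 − r_1²)
r_1² = (0.45)² = 0.2025
Numerator = 0.52 − 0.2025 = 0.3175; denominator = 1 − 0.2025 = 0.7975
φ_{22} = 0.3175 / 0.7975 = 0.398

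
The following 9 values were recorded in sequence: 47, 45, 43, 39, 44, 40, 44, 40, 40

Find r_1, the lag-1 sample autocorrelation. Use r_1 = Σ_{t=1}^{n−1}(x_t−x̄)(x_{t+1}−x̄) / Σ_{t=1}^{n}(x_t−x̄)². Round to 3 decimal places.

0.006

Mean x̄ = (47 + 45 + 43 + 39 + 44 + 40 + 44 + 40 + 40)/9 = 42.4444
Numerator Σ_{t=1}^{8}(x_t−x̄)(x_{t+1}−x̄) = 0.3580
Denominator Σ(x_t−x̄)² = 62.2222
r_1 = 0.3580 / 62.2222 = 0.006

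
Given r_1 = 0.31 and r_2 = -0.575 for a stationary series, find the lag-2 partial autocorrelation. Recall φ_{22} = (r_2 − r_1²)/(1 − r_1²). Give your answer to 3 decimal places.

-0.742

φ_{22} = (r_2 − r_1²) / (1 − r_1²)
r_1² = (0.31)² = 0.0961
Numerator = -0.575 − 0.0961 = -0.6711; denominator = 1 − 0.0961 = 0.9039
φ_{22} = -0.6711 / 0.9039 = -0.742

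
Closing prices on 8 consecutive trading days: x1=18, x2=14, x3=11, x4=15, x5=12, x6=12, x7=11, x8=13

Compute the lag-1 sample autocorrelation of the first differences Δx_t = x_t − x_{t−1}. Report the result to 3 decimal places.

-0.324

First differences Δx: -4, -3, 4, -3, 0, -1, 2
Mean of differences = -0.7143
Numerator Σ(Δx_t−Δx̄)(Δx_{t+1}−Δx̄) = -16.6531
Denominator Σ(Δx_t−Δx̄)² = 51.4286
r_1(Δx) = -16.6531 / 51.4286 = -0.324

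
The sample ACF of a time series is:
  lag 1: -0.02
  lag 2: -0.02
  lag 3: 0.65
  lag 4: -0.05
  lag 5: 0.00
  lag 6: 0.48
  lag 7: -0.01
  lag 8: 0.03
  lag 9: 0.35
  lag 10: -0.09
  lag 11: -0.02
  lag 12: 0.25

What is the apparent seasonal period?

3

The largest autocorrelation is r_3 = 0.65, with weaker echoes at lags 6 (0.48), 9 (0.35) and 12 (0.25); the remaining lags stay at or below 0.03.
The dominant spike at lag 3 indicates a seasonal period of 3.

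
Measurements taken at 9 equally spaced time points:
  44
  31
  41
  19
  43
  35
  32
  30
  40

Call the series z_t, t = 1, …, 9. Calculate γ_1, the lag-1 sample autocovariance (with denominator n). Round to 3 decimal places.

-32.667

Mean z̄ = (44 + 31 + 41 + 19 + 43 + 35 + 32 + 30 + 40)/9 = 35.0000
Σ_{t=1}^{8}(z_t−z̄)(z_{t+1}−z̄) = -294.0000
γ_1 = -294.0000 / 9 = -32.667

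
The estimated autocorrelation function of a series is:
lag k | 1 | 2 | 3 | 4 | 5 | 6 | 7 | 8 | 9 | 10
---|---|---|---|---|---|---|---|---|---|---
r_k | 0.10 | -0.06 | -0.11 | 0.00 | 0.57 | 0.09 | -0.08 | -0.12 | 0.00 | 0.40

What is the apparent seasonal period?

5

The largest autocorrelation is r_5 = 0.57, with a weaker echo at lag 10 (0.40); the remaining lags stay at or below 0.10.
The dominant spike at lag 5 indicates a seasonal period of 5.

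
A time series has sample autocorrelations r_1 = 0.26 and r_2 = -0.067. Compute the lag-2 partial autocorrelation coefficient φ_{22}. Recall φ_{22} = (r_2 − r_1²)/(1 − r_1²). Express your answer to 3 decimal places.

-0.144

φ_{22} = (r_2 − r_1²) / (1 − r_1²)
r_1² = (0.26)² = 0.0676
Numerator = -0.067 − 0.0676 = -0.1346; denominator = 1 − 0.0676 = 0.9324
φ_{22} = -0.1346 / 0.9324 = -0.144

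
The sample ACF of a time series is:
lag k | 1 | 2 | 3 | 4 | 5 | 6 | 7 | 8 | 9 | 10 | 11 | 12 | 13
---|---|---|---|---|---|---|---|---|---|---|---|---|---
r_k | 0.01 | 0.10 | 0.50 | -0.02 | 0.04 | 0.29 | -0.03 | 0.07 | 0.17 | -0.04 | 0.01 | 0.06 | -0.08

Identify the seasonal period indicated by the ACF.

3

The largest autocorrelation is r_3 = 0.50, with weaker echoes at lags 6 (0.29) and 9 (0.17); the remaining lags stay at or below 0.10.
The dominant spike at lag 3 indicates a seasonal period of 3.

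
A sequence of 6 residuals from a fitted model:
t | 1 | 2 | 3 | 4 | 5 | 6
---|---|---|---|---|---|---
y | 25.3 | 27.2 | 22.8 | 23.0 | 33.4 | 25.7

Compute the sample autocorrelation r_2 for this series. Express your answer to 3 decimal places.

-0.301

Mean ȳ = (25.3 + 27.2 + 22.8 + 23.0 + 33.4 + 25.7)/6 = 26.2333
Deviations from mean: -0.9333, 0.9667, -3.4333, -3.2333, 7.1667, -0.5333
Numerator Σ_{t=1}^{4}(y_t−ȳ)(y_{t+2}−ȳ) = -22.8022
Denominator Σ(y_t−ȳ)² = 75.6933
r_2 = -22.8022 / 75.6933 = -0.301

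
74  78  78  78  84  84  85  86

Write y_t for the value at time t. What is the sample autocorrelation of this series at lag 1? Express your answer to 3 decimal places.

Mean ȳ = (74 + 78 + 78 + 78 + 84 + 84 + 85 + 86)/8 = 80.8750
Numerator Σ_{t=1}^{7}(y_t−ȳ)(y_{t+1}−ȳ) = 71.1094
Denominator Σ(y_t−ȳ)² = 134.8750
r_1 = 71.1094 / 134.8750 = 0.527

0.527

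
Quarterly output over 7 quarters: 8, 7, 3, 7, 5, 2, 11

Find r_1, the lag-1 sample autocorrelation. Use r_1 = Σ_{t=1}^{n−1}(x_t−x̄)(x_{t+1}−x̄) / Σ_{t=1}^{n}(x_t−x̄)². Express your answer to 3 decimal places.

Mean x̄ = (8 + 7 + 3 + 7 + 5 + 2 + 11)/7 = 6.1429
Deviations from mean: 1.8571, 0.8571, -3.1429, 0.8571, -1.1429, -4.1429, 4.8571
Numerator Σ_{t=1}^{6}(x_t−x̄)(x_{t+1}−x̄) = -20.1633
Denominator Σ(x_t−x̄)² = 56.8571
r_1 = -20.1633 / 56.8571 = -0.355

-0.355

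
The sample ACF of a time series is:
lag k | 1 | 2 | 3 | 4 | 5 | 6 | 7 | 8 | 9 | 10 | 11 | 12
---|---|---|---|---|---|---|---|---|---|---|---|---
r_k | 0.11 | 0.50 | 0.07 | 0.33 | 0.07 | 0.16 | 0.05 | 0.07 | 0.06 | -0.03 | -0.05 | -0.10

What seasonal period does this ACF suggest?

The largest autocorrelation is r_2 = 0.50, with weaker echoes at lags 4 (0.33) and 6 (0.16); the remaining lags stay at or below 0.11.
The dominant spike at lag 2 indicates a seasonal period of 2.

2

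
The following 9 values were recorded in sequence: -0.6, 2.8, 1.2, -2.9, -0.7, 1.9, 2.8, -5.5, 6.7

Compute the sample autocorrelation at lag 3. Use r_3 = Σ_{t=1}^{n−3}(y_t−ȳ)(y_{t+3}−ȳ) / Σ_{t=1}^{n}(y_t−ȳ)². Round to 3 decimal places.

0.102

Mean ȳ = (-0.6 + 2.8 + 1.2 − 2.9 − 0.7 + 1.9 + 2.8 − 5.5 + 6.7)/9 = 0.6333
Numerator Σ_{t=1}^{6}(y_t−ȳ)(y_{t+3}−ȳ) = 10.3933
Denominator Σ(y_t−ȳ)² = 101.5200
r_3 = 10.3933 / 101.5200 = 0.102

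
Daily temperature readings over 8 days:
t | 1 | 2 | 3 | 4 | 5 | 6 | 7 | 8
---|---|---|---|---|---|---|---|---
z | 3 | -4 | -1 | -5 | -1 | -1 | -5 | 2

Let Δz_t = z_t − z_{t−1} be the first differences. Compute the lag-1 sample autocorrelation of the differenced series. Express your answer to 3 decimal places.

First differences Δz: -7, 3, -4, 4, 0, -4, 7
Mean of differences = -0.1429
Numerator Σ(Δz_t−Δz̄)(Δz_{t+1}−Δz̄) = -77.1633
Denominator Σ(Δz_t−Δz̄)² = 154.8571
r_1(Δz) = -77.1633 / 154.8571 = -0.498

-0.498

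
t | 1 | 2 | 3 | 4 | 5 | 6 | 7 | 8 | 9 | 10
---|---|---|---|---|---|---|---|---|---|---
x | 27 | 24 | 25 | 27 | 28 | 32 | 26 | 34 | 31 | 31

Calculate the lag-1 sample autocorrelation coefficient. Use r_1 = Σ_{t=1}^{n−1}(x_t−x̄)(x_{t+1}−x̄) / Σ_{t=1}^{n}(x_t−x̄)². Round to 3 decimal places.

Mean x̄ = (27 + 24 + 25 + 27 + 28 + 32 + 26 + 34 + 31 + 31)/10 = 28.5000
Numerator Σ_{t=1}^{9}(x_t−x̄)(x_{t+1}−x̄) = 24.2500
Denominator Σ(x_t−x̄)² = 98.5000
r_1 = 24.2500 / 98.5000 = 0.246

0.246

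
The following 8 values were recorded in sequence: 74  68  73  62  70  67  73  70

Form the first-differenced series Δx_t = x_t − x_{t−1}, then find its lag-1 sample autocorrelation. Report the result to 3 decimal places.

First differences Δx: -6, 5, -11, 8, -3, 6, -3
Mean of differences = -0.5714
Numerator Σ(Δx_t−Δx̄)(Δx_{t+1}−Δx̄) = -230.4694
Denominator Σ(Δx_t−Δx̄)² = 297.7143
r_1(Δx) = -230.4694 / 297.7143 = -0.774

-0.774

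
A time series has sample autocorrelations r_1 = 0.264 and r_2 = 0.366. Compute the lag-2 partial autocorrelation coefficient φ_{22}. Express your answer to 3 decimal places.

0.319

φ_{22} = (r_2 − r_1²) / (1 − r_1²)
r_1² = (0.264)² = 0.069696
Numerator = 0.366 − 0.0697 = 0.2963; denominator = 1 − 0.0697 = 0.9303
φ_{22} = 0.2963 / 0.9303 = 0.319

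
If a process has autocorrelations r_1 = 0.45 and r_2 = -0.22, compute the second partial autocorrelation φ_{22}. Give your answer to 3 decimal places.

φ_{22} = (r_2 − r_1²) / (1 − r_1²)
r_1² = (0.45)² = 0.2025
Numerator = -0.22 − 0.2025 = -0.4225; denominator = 1 − 0.2025 = 0.7975
φ_{22} = -0.4225 / 0.7975 = -0.530

-0.530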